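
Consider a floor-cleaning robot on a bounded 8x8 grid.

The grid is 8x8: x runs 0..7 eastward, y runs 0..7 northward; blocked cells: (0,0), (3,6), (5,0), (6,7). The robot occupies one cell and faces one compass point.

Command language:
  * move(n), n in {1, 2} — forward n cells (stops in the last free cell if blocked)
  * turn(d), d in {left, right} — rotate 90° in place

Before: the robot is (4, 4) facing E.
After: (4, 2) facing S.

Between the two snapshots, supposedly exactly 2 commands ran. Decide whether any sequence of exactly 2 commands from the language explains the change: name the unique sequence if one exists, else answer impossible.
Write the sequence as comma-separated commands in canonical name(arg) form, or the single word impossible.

key: cell and facing (now S) both changed — the 2 commands mix motion and turning
start: (4, 4) facing E
step 1 (turn(right)): (4, 4) facing S
step 2 (move(2)): (4, 2) facing S
no other 2-command option fits: unique.

turn(right), move(2)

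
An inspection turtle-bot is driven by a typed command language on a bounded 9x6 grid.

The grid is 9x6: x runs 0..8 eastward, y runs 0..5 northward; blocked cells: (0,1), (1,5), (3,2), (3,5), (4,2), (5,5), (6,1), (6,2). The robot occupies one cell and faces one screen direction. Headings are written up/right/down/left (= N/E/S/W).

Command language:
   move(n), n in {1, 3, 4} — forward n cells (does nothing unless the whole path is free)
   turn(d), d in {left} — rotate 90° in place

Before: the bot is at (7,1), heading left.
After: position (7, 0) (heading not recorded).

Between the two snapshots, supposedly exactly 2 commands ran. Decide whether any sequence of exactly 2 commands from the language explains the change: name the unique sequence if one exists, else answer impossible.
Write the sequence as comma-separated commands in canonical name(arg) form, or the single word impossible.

key: running move(1) before turn(left) would end elsewhere — order is forced
begin: at (7,1), heading left
[1] after turn(left): at (7,1), heading down
[2] after move(1): at (7,0), heading down
uniquely the one of 16 2-step routes that fits.

turn(left), move(1)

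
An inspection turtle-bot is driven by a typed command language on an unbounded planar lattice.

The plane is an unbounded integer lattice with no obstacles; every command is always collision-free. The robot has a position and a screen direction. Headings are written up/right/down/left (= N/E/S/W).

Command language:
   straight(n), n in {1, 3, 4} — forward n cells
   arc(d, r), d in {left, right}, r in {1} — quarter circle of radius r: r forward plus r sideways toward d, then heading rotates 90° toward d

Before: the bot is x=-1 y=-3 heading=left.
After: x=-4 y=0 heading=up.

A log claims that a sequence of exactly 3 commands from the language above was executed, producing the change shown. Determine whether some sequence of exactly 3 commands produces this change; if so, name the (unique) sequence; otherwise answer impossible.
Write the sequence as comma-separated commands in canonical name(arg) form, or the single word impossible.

arc(right, 1), arc(left, 1), arc(right, 1)

key: position moved to (-4,0) AND the heading swung to N — translation plus rotation needed
from: x=-1 y=-3 heading=left
[1] after arc(right, 1): x=-2 y=-2 heading=up
[2] after arc(left, 1): x=-3 y=-1 heading=left
[3] after arc(right, 1): x=-4 y=0 heading=up
no rival 3-sequence matches.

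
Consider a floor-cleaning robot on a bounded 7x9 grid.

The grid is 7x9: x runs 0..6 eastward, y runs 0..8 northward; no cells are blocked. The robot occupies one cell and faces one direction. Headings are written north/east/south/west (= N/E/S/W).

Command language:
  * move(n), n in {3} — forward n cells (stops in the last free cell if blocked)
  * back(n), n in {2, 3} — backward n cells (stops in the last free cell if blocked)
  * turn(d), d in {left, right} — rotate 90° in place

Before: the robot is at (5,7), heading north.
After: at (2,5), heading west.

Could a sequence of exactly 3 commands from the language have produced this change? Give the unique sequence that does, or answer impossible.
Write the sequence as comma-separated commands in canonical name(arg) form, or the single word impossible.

key: running move(3) before back(2) would end elsewhere — order is forced
t0: at (5,7), heading north
1. back(2) → at (5,5), heading north
2. turn(left) → at (5,5), heading west
3. move(3) → at (2,5), heading west
no other 3-command option fits: unique.

back(2), turn(left), move(3)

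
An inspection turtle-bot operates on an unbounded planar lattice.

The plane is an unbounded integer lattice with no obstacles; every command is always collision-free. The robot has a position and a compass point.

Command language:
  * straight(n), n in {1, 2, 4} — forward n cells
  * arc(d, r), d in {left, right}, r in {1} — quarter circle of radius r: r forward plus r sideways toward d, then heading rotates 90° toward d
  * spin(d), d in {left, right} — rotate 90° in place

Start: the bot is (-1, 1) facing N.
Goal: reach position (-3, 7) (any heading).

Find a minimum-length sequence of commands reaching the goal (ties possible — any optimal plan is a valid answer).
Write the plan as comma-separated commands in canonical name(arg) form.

initial: (-1, 1) facing N
1. straight(4) → (-1, 5) facing N
2. arc(left, 1) → (-2, 6) facing W
3. arc(right, 1) → (-3, 7) facing N
nothing shorter than 3 reaches the goal.

straight(4), arc(left, 1), arc(right, 1)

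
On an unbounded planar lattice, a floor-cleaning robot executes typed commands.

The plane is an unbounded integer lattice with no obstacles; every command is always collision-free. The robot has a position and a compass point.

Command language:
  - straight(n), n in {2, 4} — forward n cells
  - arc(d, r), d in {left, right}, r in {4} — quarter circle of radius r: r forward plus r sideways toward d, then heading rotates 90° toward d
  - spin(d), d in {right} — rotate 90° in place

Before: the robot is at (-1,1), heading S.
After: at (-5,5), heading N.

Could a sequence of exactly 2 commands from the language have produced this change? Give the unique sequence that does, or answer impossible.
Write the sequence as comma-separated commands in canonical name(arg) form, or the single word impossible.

key: position moved to (-5,5) AND the heading swung to N — translation plus rotation needed
initial: at (-1,1), heading S
step 1 (spin(right)): at (-1,1), heading W
step 2 (arc(right, 4)): at (-5,5), heading N
all 25 alternatives checked — unique.

spin(right), arc(right, 4)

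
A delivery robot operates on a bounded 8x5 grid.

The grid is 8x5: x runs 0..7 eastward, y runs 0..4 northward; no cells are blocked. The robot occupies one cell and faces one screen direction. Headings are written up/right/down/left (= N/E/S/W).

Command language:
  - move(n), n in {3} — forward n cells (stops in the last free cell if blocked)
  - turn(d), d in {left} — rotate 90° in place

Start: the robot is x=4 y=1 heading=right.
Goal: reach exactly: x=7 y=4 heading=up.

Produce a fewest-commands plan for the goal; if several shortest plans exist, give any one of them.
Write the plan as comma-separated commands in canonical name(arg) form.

begin: x=4 y=1 heading=right
1. move(3) → x=7 y=1 heading=right
2. turn(left) → x=7 y=1 heading=up
3. move(3) → x=7 y=4 heading=up
no 2-step plan works, so 3 is optimal.

move(3), turn(left), move(3)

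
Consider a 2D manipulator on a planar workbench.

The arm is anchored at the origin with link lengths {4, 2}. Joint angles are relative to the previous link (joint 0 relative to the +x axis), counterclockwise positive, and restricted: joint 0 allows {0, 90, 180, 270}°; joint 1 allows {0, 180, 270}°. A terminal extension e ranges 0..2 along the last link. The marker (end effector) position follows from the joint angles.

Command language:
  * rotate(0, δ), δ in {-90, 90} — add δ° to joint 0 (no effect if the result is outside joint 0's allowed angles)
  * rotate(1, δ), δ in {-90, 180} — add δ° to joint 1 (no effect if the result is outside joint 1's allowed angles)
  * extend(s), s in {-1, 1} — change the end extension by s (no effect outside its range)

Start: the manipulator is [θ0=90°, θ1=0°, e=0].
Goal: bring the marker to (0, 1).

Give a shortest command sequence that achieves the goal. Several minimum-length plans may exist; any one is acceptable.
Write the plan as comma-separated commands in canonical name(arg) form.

t0: [θ0=90°, θ1=0°, e=0]
1. rotate(1, 180) → [θ0=90°, θ1=180°, e=0]
2. extend(1) → [θ0=90°, θ1=180°, e=1]
no 1-step plan works, so 2 is optimal.

rotate(1, 180), extend(1)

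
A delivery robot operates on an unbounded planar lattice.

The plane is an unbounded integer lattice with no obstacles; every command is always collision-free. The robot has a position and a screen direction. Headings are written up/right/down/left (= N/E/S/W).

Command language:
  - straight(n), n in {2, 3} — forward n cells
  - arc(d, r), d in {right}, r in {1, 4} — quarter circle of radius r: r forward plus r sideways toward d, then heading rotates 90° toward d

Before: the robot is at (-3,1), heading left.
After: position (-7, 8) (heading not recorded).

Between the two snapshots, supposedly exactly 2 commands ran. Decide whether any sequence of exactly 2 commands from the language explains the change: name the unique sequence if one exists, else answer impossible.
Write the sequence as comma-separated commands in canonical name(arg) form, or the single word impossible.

key: running straight(3) before arc(right, 4) would end elsewhere — order is forced
begin: at (-3,1), heading left
1. arc(right, 4) → at (-7,5), heading up
2. straight(3) → at (-7,8), heading up
no rival 2-sequence matches.

arc(right, 4), straight(3)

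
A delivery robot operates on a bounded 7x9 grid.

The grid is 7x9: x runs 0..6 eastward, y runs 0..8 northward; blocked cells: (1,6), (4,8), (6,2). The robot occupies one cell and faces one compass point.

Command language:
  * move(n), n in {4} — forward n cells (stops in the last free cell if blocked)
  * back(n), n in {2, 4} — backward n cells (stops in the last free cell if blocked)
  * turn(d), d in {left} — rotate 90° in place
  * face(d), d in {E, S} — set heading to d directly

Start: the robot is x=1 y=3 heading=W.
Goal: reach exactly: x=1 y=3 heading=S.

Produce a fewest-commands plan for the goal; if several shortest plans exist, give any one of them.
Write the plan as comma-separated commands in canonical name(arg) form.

turn(left)

initial: x=1 y=3 heading=W
[1] after turn(left): x=1 y=3 heading=S
no 0-step plan works, so 1 is optimal.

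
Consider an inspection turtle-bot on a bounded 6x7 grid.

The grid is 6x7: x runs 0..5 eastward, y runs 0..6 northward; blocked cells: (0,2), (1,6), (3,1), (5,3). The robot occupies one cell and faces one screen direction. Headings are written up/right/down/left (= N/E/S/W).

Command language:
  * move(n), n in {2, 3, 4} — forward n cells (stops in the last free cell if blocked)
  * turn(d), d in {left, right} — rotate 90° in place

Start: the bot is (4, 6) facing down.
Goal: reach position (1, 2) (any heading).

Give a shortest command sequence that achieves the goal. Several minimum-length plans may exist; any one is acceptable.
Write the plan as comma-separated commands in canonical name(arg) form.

t0: (4, 6) facing down
1. move(4) → (4, 2) facing down
2. turn(right) → (4, 2) facing left
3. move(4) → (1, 2) facing left
nothing shorter than 3 reaches the goal.

move(4), turn(right), move(4)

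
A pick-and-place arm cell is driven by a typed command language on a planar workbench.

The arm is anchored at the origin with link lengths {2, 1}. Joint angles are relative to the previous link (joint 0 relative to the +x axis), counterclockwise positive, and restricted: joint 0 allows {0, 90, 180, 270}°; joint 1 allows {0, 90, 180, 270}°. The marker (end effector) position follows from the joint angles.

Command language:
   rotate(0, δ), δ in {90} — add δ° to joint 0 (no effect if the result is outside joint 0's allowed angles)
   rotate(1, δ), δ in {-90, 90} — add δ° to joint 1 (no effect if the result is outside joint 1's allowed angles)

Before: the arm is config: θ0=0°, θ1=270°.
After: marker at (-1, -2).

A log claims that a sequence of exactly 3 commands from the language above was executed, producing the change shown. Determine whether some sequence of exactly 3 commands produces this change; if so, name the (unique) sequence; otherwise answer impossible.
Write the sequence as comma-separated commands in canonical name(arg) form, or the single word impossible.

rotate(0, 90), rotate(0, 90), rotate(0, 90)

t0: config: θ0=0°, θ1=270°
1. rotate(0, 90) → config: θ0=90°, θ1=270°
2. rotate(0, 90) → config: θ0=180°, θ1=270°
3. rotate(0, 90) → config: θ0=270°, θ1=270°
all 27 alternatives checked — unique.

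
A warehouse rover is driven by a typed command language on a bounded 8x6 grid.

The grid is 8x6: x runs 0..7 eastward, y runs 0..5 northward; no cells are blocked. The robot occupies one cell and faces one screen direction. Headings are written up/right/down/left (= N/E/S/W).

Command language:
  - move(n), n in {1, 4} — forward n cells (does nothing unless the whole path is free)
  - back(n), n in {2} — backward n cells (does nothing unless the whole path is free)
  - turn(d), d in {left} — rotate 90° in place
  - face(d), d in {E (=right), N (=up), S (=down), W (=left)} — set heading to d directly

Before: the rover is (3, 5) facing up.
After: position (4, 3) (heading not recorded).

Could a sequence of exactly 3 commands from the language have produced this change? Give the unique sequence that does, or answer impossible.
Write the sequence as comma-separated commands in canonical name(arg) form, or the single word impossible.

back(2), face(E), move(1)

key: running move(1) before back(2) would end elsewhere — order is forced
start: (3, 5) facing up
1. back(2) → (3, 3) facing up
2. face(E) → (3, 3) facing right
3. move(1) → (4, 3) facing right
no rival 3-sequence matches.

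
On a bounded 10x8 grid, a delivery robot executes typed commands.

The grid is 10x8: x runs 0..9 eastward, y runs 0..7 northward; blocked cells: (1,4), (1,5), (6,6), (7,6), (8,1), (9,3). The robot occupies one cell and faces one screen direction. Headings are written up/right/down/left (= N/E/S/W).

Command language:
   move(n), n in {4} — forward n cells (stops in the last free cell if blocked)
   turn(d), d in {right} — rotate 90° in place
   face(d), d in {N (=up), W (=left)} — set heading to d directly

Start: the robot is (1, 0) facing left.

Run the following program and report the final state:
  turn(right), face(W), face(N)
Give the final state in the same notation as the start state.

begin: (1, 0) facing left
[1] after turn(right): (1, 0) facing up
[2] after face(W): (1, 0) facing left
[3] after face(N): (1, 0) facing up

(1, 0) facing up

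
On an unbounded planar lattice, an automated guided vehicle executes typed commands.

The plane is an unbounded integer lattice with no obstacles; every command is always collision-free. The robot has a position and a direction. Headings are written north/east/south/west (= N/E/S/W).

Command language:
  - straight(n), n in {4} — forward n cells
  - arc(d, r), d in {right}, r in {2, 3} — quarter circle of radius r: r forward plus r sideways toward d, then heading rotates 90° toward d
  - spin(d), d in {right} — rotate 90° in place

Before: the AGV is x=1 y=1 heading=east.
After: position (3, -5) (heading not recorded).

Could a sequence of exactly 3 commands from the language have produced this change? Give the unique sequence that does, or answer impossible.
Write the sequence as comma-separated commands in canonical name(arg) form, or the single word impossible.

key: running spin(right) before arc(right, 2) would end elsewhere — order is forced
initial: x=1 y=1 heading=east
t=1 arc(right, 2) ⇒ x=3 y=-1 heading=south
t=2 straight(4) ⇒ x=3 y=-5 heading=south
t=3 spin(right) ⇒ x=3 y=-5 heading=west
no other 3-command option fits: unique.

arc(right, 2), straight(4), spin(right)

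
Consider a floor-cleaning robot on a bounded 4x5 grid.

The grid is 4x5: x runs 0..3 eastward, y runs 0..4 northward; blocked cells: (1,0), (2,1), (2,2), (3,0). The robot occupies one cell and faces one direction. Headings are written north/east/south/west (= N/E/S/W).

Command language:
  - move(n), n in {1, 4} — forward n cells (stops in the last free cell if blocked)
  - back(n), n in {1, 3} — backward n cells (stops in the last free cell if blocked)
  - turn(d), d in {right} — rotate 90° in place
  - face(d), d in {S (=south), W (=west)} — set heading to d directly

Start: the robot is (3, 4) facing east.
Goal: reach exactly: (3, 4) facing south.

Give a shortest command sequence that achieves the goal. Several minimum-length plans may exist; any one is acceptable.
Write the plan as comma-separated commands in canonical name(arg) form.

t0: (3, 4) facing east
t=1 face(S) ⇒ (3, 4) facing south
shorter routes all fall short; 1 is best.

face(S)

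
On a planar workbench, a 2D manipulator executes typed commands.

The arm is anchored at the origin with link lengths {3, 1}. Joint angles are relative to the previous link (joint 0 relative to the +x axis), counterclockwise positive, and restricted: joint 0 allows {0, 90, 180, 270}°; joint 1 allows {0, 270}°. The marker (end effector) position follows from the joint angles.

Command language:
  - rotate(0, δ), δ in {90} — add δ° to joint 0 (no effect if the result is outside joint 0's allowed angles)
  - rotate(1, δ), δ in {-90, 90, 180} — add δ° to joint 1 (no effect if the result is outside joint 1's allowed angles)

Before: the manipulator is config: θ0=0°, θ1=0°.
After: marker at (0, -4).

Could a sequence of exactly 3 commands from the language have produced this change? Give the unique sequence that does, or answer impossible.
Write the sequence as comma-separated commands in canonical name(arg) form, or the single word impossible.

begin: config: θ0=0°, θ1=0°
[1] after rotate(0, 90): config: θ0=90°, θ1=0°
[2] after rotate(0, 90): config: θ0=180°, θ1=0°
[3] after rotate(0, 90): config: θ0=270°, θ1=0°
all 64 alternatives checked — unique.

rotate(0, 90), rotate(0, 90), rotate(0, 90)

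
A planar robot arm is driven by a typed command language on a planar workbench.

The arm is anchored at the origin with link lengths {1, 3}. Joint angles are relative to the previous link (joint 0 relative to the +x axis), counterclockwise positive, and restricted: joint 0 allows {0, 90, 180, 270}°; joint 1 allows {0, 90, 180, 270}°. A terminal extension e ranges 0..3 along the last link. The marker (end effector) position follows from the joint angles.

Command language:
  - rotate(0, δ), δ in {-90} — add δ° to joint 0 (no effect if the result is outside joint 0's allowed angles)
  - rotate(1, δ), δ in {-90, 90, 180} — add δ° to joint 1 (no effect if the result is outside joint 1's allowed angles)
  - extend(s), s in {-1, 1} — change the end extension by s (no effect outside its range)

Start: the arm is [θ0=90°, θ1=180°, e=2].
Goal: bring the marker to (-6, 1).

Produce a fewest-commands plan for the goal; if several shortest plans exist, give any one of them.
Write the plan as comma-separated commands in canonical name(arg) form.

rotate(1, -90), extend(1)

from: [θ0=90°, θ1=180°, e=2]
t=1 rotate(1, -90) ⇒ [θ0=90°, θ1=90°, e=2]
t=2 extend(1) ⇒ [θ0=90°, θ1=90°, e=3]
no 1-step plan works, so 2 is optimal.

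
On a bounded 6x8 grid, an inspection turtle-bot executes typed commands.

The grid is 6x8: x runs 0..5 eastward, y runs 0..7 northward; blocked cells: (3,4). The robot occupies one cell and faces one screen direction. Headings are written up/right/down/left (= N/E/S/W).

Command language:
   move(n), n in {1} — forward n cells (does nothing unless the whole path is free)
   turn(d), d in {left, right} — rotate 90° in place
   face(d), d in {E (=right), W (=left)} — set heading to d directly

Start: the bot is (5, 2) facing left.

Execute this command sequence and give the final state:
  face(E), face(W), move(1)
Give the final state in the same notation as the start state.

t0: (5, 2) facing left
step 1 (face(E)): (5, 2) facing right
step 2 (face(W)): (5, 2) facing left
step 3 (move(1)): (4, 2) facing left

(4, 2) facing left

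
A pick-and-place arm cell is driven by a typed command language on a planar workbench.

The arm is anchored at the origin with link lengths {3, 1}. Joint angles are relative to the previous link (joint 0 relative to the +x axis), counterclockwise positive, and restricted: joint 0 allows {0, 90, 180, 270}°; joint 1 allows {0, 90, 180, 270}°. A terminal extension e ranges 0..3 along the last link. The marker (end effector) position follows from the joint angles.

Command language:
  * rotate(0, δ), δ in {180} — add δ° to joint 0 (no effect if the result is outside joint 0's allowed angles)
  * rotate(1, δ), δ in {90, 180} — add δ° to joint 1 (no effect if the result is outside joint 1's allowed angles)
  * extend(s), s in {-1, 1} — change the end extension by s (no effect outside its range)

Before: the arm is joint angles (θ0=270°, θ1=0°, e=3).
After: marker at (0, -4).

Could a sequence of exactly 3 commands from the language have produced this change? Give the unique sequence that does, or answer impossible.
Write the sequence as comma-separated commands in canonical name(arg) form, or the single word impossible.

extend(-1), extend(-1), extend(-1)

from: joint angles (θ0=270°, θ1=0°, e=3)
[1] after extend(-1): joint angles (θ0=270°, θ1=0°, e=2)
[2] after extend(-1): joint angles (θ0=270°, θ1=0°, e=1)
[3] after extend(-1): joint angles (θ0=270°, θ1=0°, e=0)
no rival 3-sequence matches.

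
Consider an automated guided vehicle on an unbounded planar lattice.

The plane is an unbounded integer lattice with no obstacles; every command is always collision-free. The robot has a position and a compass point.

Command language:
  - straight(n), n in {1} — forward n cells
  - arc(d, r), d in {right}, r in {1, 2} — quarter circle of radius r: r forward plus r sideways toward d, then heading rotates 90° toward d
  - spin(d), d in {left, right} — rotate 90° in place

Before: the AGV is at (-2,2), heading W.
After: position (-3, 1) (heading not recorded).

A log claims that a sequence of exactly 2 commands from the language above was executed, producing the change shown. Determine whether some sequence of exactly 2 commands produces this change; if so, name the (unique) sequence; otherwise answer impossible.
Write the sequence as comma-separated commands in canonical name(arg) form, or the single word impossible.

key: order matters: swapping spin(left) and arc(right, 1) lands elsewhere
start: at (-2,2), heading W
[1] after spin(left): at (-2,2), heading S
[2] after arc(right, 1): at (-3,1), heading W
no other 2-command option fits: unique.

spin(left), arc(right, 1)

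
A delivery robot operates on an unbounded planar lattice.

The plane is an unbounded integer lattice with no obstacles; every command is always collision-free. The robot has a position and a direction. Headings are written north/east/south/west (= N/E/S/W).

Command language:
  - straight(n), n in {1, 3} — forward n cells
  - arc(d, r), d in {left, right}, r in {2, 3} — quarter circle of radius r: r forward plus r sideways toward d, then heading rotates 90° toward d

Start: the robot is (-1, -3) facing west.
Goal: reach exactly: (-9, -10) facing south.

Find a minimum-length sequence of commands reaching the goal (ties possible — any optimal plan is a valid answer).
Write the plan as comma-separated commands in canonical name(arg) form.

start: (-1, -3) facing west
step 1 (straight(1)): (-2, -3) facing west
step 2 (arc(left, 3)): (-5, -6) facing south
step 3 (arc(right, 2)): (-7, -8) facing west
step 4 (arc(left, 2)): (-9, -10) facing south
nothing shorter than 4 reaches the goal.

straight(1), arc(left, 3), arc(right, 2), arc(left, 2)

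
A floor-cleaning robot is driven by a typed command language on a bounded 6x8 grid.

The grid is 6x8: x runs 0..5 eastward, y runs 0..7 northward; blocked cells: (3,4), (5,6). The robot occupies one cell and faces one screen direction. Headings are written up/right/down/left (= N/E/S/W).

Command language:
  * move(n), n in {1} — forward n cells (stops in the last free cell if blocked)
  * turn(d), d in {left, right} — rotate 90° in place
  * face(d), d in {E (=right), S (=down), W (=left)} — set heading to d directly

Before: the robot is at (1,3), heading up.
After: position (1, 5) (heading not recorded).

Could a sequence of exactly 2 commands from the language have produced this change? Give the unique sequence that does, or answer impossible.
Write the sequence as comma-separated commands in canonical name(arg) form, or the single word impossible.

t0: at (1,3), heading up
1. move(1) → at (1,4), heading up
2. move(1) → at (1,5), heading up
no other 2-command option fits: unique.

move(1), move(1)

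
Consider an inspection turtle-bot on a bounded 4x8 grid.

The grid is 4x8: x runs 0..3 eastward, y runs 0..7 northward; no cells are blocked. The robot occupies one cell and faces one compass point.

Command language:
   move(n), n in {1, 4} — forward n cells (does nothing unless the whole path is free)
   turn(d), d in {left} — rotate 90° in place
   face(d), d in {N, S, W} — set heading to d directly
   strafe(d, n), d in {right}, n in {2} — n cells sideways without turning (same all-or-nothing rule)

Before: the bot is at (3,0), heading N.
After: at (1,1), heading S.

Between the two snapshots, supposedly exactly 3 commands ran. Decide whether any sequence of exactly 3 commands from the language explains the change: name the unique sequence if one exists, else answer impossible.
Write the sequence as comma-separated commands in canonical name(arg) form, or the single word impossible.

key: running strafe(right, 2) before move(1) would end elsewhere — order is forced
from: at (3,0), heading N
step 1 (move(1)): at (3,1), heading N
step 2 (face(S)): at (3,1), heading S
step 3 (strafe(right, 2)): at (1,1), heading S
uniquely the one of 343 3-step routes that fits.

move(1), face(S), strafe(right, 2)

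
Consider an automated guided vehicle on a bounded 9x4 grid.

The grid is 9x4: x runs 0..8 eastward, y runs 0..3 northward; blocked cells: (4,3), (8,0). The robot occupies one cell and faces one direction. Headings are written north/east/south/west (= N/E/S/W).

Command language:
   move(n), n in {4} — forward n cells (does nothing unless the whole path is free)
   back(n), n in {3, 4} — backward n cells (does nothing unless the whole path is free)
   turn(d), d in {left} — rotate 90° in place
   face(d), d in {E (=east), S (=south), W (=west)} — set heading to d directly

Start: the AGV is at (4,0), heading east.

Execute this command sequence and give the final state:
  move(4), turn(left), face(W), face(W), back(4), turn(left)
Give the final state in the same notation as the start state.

at (4,0), heading south

from: at (4,0), heading east
1. move(4) → at (4,0), heading east
2. turn(left) → at (4,0), heading north
3. face(W) → at (4,0), heading west
4. face(W) → at (4,0), heading west
5. back(4) → at (4,0), heading west
6. turn(left) → at (4,0), heading south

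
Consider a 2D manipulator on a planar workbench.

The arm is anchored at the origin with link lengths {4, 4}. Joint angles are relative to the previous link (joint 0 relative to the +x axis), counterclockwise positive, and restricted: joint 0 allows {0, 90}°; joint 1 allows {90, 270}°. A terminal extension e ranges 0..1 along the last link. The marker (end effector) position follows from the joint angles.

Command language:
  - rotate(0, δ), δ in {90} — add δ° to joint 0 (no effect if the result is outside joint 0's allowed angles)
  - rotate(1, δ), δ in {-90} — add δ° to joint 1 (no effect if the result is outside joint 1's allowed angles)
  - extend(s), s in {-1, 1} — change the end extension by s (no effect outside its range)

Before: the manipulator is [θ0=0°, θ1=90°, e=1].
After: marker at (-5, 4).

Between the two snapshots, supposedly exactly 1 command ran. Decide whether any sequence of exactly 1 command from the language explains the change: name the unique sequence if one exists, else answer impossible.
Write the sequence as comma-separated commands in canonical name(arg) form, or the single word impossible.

rotate(0, 90)

start: [θ0=0°, θ1=90°, e=1]
[1] after rotate(0, 90): [θ0=90°, θ1=90°, e=1]
all 4 alternatives checked — unique.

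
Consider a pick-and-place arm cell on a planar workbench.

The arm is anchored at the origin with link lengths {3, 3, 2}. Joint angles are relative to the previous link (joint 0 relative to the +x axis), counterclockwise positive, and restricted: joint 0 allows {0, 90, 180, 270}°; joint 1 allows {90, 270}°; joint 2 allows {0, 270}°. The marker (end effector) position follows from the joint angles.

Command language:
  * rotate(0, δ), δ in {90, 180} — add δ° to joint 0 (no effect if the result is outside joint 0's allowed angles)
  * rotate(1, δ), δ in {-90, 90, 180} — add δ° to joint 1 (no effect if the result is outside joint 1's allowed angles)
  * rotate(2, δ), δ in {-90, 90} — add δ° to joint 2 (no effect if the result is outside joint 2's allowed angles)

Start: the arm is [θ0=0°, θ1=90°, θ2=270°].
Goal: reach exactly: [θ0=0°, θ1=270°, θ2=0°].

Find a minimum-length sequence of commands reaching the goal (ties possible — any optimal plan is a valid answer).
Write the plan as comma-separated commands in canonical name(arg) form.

rotate(1, 180), rotate(2, 90)

t0: [θ0=0°, θ1=90°, θ2=270°]
t=1 rotate(1, 180) ⇒ [θ0=0°, θ1=270°, θ2=270°]
t=2 rotate(2, 90) ⇒ [θ0=0°, θ1=270°, θ2=0°]
no 1-step plan works, so 2 is optimal.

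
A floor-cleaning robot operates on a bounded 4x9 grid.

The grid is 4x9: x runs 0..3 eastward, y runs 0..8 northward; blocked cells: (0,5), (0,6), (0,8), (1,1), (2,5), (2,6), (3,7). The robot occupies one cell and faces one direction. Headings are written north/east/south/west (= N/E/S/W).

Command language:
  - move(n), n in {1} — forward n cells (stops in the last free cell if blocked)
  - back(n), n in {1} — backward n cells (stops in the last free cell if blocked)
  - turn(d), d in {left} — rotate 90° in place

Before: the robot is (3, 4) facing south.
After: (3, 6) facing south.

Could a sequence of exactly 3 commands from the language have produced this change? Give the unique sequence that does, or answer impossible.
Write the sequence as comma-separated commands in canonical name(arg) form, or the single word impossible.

back(1), back(1), back(1)

key: the third back(1) is stopped early by the blocked cell at (3,7)
initial: (3, 4) facing south
[1] after back(1): (3, 5) facing south
[2] after back(1): (3, 6) facing south
[3] after back(1): (3, 6) facing south
all 27 alternatives checked — unique.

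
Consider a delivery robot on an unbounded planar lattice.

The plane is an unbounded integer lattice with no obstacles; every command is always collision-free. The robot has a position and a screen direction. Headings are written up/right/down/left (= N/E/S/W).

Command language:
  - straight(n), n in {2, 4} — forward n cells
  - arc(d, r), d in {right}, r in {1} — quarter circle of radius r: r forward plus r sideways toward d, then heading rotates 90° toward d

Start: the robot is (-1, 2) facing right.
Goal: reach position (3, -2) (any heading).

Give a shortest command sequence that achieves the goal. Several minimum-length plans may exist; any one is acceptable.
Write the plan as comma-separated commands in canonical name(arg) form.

begin: (-1, 2) facing right
[1] after straight(4): (3, 2) facing right
[2] after arc(right, 1): (4, 1) facing down
[3] after straight(2): (4, -1) facing down
[4] after arc(right, 1): (3, -2) facing left
nothing shorter than 4 reaches the goal.

straight(4), arc(right, 1), straight(2), arc(right, 1)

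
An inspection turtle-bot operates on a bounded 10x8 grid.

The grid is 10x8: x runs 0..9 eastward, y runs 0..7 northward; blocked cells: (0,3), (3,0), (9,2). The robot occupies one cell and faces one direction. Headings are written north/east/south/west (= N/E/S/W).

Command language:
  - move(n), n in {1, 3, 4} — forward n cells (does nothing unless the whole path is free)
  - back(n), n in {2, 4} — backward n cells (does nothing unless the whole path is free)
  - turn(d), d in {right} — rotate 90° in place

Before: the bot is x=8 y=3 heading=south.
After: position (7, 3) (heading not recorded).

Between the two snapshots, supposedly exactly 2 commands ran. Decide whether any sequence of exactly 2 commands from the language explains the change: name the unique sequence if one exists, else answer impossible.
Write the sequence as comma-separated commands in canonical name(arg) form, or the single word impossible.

key: running move(1) before turn(right) would end elsewhere — order is forced
t0: x=8 y=3 heading=south
1. turn(right) → x=8 y=3 heading=west
2. move(1) → x=7 y=3 heading=west
no other 2-command option fits: unique.

turn(right), move(1)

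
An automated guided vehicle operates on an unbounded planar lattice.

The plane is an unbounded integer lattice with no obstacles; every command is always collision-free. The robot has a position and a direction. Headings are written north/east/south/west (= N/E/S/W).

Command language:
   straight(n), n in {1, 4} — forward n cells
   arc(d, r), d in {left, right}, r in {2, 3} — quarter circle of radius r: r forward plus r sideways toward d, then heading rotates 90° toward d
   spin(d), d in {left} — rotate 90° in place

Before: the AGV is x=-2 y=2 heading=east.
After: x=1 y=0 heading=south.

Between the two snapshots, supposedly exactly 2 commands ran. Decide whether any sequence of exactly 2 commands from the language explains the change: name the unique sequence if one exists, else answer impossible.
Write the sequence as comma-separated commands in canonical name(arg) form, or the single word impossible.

key: running arc(right, 2) before straight(1) would end elsewhere — order is forced
initial: x=-2 y=2 heading=east
1. straight(1) → x=-1 y=2 heading=east
2. arc(right, 2) → x=1 y=0 heading=south
no other 2-command option fits: unique.

straight(1), arc(right, 2)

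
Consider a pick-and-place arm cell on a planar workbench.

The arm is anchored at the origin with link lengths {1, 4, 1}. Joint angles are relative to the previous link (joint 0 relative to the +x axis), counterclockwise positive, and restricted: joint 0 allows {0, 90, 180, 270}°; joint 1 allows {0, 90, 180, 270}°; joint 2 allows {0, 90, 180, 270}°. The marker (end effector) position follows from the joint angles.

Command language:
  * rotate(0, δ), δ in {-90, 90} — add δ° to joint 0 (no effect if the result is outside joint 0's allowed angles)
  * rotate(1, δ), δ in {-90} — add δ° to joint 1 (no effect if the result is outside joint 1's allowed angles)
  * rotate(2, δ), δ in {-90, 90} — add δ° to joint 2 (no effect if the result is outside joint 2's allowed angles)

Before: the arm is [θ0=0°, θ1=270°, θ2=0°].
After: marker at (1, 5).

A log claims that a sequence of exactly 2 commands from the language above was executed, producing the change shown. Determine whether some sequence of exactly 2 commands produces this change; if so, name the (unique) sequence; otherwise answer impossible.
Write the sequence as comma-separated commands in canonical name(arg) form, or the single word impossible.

begin: [θ0=0°, θ1=270°, θ2=0°]
1. rotate(1, -90) → [θ0=0°, θ1=180°, θ2=0°]
2. rotate(1, -90) → [θ0=0°, θ1=90°, θ2=0°]
no rival 2-sequence matches.

rotate(1, -90), rotate(1, -90)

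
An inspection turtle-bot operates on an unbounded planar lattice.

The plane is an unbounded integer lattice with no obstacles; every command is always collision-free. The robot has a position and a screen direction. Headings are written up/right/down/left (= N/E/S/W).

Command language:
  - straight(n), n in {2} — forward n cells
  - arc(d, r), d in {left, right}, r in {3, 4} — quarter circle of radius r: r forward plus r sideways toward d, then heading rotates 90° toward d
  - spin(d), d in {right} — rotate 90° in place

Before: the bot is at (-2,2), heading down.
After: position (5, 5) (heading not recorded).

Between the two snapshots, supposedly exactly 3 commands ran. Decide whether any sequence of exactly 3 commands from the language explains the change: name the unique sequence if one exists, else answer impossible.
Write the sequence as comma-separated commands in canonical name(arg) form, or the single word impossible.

key: running straight(2) before arc(left, 3) would end elsewhere — order is forced
begin: at (-2,2), heading down
t=1 arc(left, 3) ⇒ at (1,-1), heading right
t=2 arc(left, 4) ⇒ at (5,3), heading up
t=3 straight(2) ⇒ at (5,5), heading up
uniquely the one of 216 3-step routes that fits.

arc(left, 3), arc(left, 4), straight(2)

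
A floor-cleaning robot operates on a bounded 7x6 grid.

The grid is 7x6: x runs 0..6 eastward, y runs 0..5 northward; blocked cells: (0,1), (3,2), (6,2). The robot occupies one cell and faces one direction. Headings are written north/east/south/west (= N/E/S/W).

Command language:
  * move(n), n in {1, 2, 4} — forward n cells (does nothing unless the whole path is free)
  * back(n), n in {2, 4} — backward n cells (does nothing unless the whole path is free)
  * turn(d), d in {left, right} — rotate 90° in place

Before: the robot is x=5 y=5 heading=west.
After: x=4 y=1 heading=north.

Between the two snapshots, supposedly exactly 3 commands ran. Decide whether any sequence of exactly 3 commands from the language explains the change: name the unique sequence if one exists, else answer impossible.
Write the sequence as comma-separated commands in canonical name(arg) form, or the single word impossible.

key: position moved to (4,1) AND the heading swung to N — translation plus rotation needed
begin: x=5 y=5 heading=west
step 1 (move(1)): x=4 y=5 heading=west
step 2 (turn(right)): x=4 y=5 heading=north
step 3 (back(4)): x=4 y=1 heading=north
no other 3-command option fits: unique.

move(1), turn(right), back(4)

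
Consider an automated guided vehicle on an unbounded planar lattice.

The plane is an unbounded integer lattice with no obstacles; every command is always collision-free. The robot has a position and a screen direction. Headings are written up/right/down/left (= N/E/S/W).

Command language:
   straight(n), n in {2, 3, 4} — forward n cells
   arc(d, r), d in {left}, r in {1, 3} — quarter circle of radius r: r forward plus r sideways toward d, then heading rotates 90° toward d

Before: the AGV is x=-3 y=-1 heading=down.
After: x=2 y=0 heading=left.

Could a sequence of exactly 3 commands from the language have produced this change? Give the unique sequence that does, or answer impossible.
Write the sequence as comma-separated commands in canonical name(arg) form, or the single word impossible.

arc(left, 3), arc(left, 3), arc(left, 1)

key: cell and facing (now W) both changed — the 3 commands mix motion and turning
t0: x=-3 y=-1 heading=down
step 1 (arc(left, 3)): x=0 y=-4 heading=right
step 2 (arc(left, 3)): x=3 y=-1 heading=up
step 3 (arc(left, 1)): x=2 y=0 heading=left
all 125 alternatives checked — unique.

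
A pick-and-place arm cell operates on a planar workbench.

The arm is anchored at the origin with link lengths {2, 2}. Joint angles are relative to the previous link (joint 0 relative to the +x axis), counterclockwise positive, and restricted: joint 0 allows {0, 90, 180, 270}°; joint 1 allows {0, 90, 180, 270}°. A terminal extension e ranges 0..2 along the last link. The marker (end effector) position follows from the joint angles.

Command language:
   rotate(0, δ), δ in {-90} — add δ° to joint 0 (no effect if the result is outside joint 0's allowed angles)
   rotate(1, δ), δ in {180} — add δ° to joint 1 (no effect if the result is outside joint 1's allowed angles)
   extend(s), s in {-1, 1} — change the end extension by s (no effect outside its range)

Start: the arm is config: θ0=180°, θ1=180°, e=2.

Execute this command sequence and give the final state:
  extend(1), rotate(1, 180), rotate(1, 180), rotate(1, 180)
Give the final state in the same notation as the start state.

config: θ0=180°, θ1=0°, e=2

from: config: θ0=180°, θ1=180°, e=2
[1] after extend(1): config: θ0=180°, θ1=180°, e=2
[2] after rotate(1, 180): config: θ0=180°, θ1=0°, e=2
[3] after rotate(1, 180): config: θ0=180°, θ1=180°, e=2
[4] after rotate(1, 180): config: θ0=180°, θ1=0°, e=2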